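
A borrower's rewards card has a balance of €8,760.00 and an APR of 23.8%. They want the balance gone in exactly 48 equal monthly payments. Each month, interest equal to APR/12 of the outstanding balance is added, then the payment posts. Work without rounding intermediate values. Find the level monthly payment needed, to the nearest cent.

Monthly rate r = 23.8%/12 = 1.98333% = 0.0198333.
Level-payment amortization: P = B₀·r / (1 − (1+r)^(−n)) = 8760.00·0.0198333 / (1 − 1.01983^(−48)).
Denominator 1 − (1+r)^(−48) = 0.610418554.
P = 173.74 / 0.610418554 ≈ 284.62.

€284.62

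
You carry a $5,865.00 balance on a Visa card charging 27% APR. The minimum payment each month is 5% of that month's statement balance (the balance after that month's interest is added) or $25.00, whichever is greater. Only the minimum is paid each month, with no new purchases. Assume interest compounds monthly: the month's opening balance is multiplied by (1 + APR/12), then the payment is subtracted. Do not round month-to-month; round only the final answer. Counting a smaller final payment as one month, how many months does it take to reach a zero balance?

Monthly rate r = 27%/12 = 2.25% = 0.0225.
While 5% of the post-interest balance exceeds $25.00, each month B ← (B·(1+r))·(1 − 0.05), i.e. B shrinks by the factor (1+r)·0.95 = 0.97137.
This holds for months 1–86. Entering month 87 the balance is $482.55; 5% of the post-interest balance is now below $25.00, so the flat $25.00 minimum applies from here.
From month 87 a fixed $25.00 at rate r clears $482.55 in 26 more payments. Total: 86 + 26 = 112 months.

112 months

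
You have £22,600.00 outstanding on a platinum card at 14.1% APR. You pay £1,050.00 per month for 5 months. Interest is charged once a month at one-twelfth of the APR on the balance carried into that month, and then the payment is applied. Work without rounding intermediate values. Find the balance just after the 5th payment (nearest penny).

Monthly rate r = 14.1%/12 = 1.175% = 0.01175.
Each month: B ← B·(1+r) − £1,050.00.
Month 1: interest £265.55; balance after payment £21,815.55.
Month 2: interest £256.33; balance after payment £21,021.88.
Month 3: interest £247.01; balance after payment £20,218.89.
Month 4: interest £237.57; balance after payment £19,406.46.
Month 5: interest £228.03; balance after payment £18,584.49.

£18,584.49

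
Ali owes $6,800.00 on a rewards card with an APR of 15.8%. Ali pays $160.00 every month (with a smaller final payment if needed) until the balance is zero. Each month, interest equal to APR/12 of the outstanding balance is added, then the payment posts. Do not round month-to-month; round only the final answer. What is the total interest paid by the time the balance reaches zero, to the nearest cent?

Monthly rate r = 15.8%/12 = 1.31667% = 0.0131667.
Payoff takes n = ⌈−ln(1 − rB₀/P)/ln(1+r)⌉ = ⌈62.690⌉ = 63 payments; the last is $110.65.
Total paid = 62·$160.00 + $110.65 = $10,030.65.
Total interest = total paid − principal = $10,030.65 − $6,800.00 = $3,230.65.

$3,230.65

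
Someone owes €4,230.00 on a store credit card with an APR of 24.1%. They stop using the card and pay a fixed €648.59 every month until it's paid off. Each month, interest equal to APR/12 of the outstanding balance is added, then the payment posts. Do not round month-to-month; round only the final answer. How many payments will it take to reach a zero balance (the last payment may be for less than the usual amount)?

Monthly rate r = 24.1%/12 = 2.00833% = 0.0200833.
Recurrence: B ← B·(1+r) − €648.59.
Month 1: interest €84.95; balance after payment €3,666.36.
Month 2: interest €73.63; balance after payment €3,091.41.
Closed form: n = −ln(1 − rB₀/P)/ln(1+r) = −ln(0.86902)/ln(1.02008) ≈ 7.060, so the balance reaches zero during payment 8.

8 months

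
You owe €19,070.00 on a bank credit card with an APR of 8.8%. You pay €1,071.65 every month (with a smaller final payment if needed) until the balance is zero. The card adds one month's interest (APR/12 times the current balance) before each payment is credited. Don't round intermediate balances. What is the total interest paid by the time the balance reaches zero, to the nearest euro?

€1,440

Monthly rate r = 8.8%/12 = 0.733333% = 0.00733333.
Payoff takes n = ⌈−ln(1 − rB₀/P)/ln(1+r)⌉ = ⌈19.138⌉ = 20 payments; the last is €148.32.
Total paid = 19·€1,071.65 + €148.32 = €20,509.67.
Total interest = total paid − principal = €20,509.67 − €19,070.00 = €1,439.67.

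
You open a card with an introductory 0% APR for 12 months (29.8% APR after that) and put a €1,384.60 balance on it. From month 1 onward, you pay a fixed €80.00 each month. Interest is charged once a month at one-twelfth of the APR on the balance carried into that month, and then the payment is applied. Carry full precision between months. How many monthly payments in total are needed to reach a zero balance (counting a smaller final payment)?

Promo months 1–12 at r₀ = 0%/12 = 0; months 13+ at r₁ = 29.8%/12 = 0.0248333.
After month 12 (no interest yet): B = €1,384.60 − 12·€80.00 = €424.60.
Then at r₁ with €80.00/mo: n₂ = −ln(1 − r₁·B/P)/ln(1+r₁) ≈ 5.76 → 6 more payments.

18 months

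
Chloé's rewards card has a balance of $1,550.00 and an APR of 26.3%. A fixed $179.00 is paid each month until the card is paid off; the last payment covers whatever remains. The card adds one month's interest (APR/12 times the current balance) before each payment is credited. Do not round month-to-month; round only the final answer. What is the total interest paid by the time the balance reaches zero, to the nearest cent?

$187.98

Monthly rate r = 26.3%/12 = 2.19167% = 0.0219167.
Payoff takes n = ⌈−ln(1 − rB₀/P)/ln(1+r)⌉ = ⌈9.707⌉ = 10 payments; the last is $126.98.
Total paid = 9·$179.00 + $126.98 = $1,737.98.
Total interest = total paid − principal = $1,737.98 − $1,550.00 = $187.98.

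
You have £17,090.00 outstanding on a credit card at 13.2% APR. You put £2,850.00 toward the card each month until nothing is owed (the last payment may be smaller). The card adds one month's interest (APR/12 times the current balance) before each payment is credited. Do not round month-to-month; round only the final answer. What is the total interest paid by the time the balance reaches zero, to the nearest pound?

Monthly rate r = 13.2%/12 = 1.1% = 0.011.
Payoff takes n = ⌈−ln(1 − rB₀/P)/ln(1+r)⌉ = ⌈6.237⌉ = 7 payments; the last is £679.61.
Total paid = 6·£2,850.00 + £679.61 = £17,779.61.
Total interest = total paid − principal = £17,779.61 − £17,090.00 = £689.61.

£690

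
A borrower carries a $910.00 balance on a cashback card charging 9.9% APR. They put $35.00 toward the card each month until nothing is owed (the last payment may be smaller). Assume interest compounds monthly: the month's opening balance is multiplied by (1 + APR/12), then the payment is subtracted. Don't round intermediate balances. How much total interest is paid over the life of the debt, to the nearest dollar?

Monthly rate r = 9.9%/12 = 0.825% = 0.00825.
Payoff takes n = ⌈−ln(1 − rB₀/P)/ln(1+r)⌉ = ⌈29.385⌉ = 30 payments; the last is $13.52.
Total paid = 29·$35.00 + $13.52 = $1,028.52.
Total interest = total paid − principal = $1,028.52 − $910.00 = $118.52.

$119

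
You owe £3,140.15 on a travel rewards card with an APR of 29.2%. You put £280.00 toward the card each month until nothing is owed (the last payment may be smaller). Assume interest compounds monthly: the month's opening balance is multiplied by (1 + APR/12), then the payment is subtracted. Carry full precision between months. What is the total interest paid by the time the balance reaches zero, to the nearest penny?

Monthly rate r = 29.2%/12 = 2.43333% = 0.0243333.
Payoff takes n = ⌈−ln(1 − rB₀/P)/ln(1+r)⌉ = ⌈13.255⌉ = 14 payments; the last is £72.12.
Total paid = 13·£280.00 + £72.12 = £3,712.12.
Total interest = total paid − principal = £3,712.12 − £3,140.15 = £571.97.

£571.97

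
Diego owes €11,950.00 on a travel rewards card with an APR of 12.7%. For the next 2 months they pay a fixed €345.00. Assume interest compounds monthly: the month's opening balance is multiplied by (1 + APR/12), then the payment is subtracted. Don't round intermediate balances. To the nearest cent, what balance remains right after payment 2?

Monthly rate r = 12.7%/12 = 1.05833% = 0.0105833.
Each month: B ← B·(1+r) − €345.00.
Month 1: interest €126.47; balance after payment €11,731.47.
Month 2: interest €124.16; balance after payment €11,510.63.

€11,510.63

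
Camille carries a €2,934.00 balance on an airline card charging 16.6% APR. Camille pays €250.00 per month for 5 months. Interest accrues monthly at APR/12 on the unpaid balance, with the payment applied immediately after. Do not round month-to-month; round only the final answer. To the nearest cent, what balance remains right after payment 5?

Monthly rate r = 16.6%/12 = 1.38333% = 0.0138333.
Each month: B ← B·(1+r) − €250.00.
Month 1: interest €40.59; balance after payment €2,724.59.
Month 2: interest €37.69; balance after payment €2,512.28.
Month 3: interest €34.75; balance after payment €2,297.03.
Month 4: interest €31.78; balance after payment €2,078.81.
Month 5: interest €28.76; balance after payment €1,857.56.

€1,857.56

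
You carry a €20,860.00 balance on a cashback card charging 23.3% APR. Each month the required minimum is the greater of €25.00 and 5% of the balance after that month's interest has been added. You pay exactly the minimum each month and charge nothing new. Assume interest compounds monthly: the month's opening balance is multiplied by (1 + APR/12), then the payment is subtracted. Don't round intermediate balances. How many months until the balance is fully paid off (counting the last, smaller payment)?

142 months

Monthly rate r = 23.3%/12 = 1.94167% = 0.0194167.
While 5% of the post-interest balance exceeds €25.00, each month B ← (B·(1+r))·(1 − 0.05), i.e. B shrinks by the factor (1+r)·0.95 = 0.96845.
This holds for months 1–117. Entering month 118 the balance is €489.92; 5% of the post-interest balance is now below €25.00, so the flat €25.00 minimum applies from here.
From month 118 a fixed €25.00 at rate r clears €489.92 in 25 more payments. Total: 117 + 25 = 142 months.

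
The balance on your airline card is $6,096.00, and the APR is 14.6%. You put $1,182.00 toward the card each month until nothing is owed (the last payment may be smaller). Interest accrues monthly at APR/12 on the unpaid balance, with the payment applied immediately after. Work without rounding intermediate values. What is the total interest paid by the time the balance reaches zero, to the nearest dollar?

Monthly rate r = 14.6%/12 = 1.21667% = 0.0121667.
Payoff takes n = ⌈−ln(1 − rB₀/P)/ln(1+r)⌉ = ⌈5.359⌉ = 6 payments; the last is $425.52.
Total paid = 5·$1,182.00 + $425.52 = $6,335.52.
Total interest = total paid − principal = $6,335.52 − $6,096.00 = $239.52.

$240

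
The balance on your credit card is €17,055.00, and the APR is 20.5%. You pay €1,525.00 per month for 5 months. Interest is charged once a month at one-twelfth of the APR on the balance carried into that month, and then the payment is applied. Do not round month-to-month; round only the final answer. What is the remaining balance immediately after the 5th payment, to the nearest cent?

Monthly rate r = 20.5%/12 = 1.70833% = 0.0170833.
Each month: B ← B·(1+r) − €1,525.00.
Month 1: interest €291.36; balance after payment €15,821.36.
Month 2: interest €270.28; balance after payment €14,566.64.
Month 3: interest €248.85; balance after payment €13,290.48.
Month 4: interest €227.05; balance after payment €11,992.53.
Month 5: interest €204.87; balance after payment €10,672.40.

€10,672.40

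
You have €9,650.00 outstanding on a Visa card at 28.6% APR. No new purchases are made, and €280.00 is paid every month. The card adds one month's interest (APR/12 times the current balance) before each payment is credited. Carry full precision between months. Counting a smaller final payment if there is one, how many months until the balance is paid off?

Monthly rate r = 28.6%/12 = 2.38333% = 0.0238333.
Recurrence: B ← B·(1+r) − €280.00.
Month 1: interest €229.99; balance after payment €9,599.99.
Month 2: interest €228.80; balance after payment €9,548.79.
Closed form: n = −ln(1 − rB₀/P)/ln(1+r) = −ln(0.1786)/ln(1.02383) ≈ 73.135, so the balance reaches zero during payment 74.

74 months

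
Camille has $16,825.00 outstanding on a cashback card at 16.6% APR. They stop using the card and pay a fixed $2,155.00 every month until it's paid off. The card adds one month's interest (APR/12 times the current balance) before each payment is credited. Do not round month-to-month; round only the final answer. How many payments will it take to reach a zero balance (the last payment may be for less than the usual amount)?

Monthly rate r = 16.6%/12 = 1.38333% = 0.0138333.
Recurrence: B ← B·(1+r) − $2,155.00.
Month 1: interest $232.75; balance after payment $14,902.75.
Month 2: interest $206.15; balance after payment $12,953.90.
Closed form: n = −ln(1 − rB₀/P)/ln(1+r) = −ln(0.892)/ln(1.01383) ≈ 8.319, so the balance reaches zero during payment 9.

9 months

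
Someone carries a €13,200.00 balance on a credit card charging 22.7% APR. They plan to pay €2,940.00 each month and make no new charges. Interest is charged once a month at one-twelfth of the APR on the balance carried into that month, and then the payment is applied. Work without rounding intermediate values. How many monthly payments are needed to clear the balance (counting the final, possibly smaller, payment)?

5 payments

Monthly rate r = 22.7%/12 = 1.89167% = 0.0189167.
Recurrence: B ← B·(1+r) − €2,940.00.
Month 1: interest €249.70; balance after payment €10,509.70.
Month 2: interest €198.81; balance after payment €7,768.51.
Month 3: interest €146.95; balance after payment €4,975.46.
Month 4: interest €94.12; balance after payment €2,129.58.
Month 5: interest €40.28; balance after payment €0.00.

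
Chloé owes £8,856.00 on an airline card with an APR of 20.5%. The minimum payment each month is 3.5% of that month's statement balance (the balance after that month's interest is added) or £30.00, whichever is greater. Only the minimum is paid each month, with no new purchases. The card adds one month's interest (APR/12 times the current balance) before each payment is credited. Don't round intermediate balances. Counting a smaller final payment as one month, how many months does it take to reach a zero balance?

Monthly rate r = 20.5%/12 = 1.70833% = 0.0170833.
While 3.5% of the post-interest balance exceeds £30.00, each month B ← (B·(1+r))·(1 − 0.035), i.e. B shrinks by the factor (1+r)·0.965 = 0.98149.
This holds for months 1–126. Entering month 127 the balance is £840.63; 3.5% of the post-interest balance is now below £30.00, so the flat £30.00 minimum applies from here.
From month 127 a fixed £30.00 at rate r clears £840.63 in 39 more payments. Total: 126 + 39 = 165 months.

165 months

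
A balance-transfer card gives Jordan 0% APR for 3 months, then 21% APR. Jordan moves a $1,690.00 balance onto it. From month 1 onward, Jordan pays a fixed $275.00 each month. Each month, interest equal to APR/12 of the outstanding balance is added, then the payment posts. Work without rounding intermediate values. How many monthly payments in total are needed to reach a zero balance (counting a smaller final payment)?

Promo months 1–3 at r₀ = 0%/12 = 0; months 4+ at r₁ = 21%/12 = 0.0175.
After month 3 (no interest yet): B = $1,690.00 − 3·$275.00 = $865.00.
Then at r₁ with $275.00/mo: n₂ = −ln(1 − r₁·B/P)/ln(1+r₁) ≈ 3.26 → 4 more payments.

7 months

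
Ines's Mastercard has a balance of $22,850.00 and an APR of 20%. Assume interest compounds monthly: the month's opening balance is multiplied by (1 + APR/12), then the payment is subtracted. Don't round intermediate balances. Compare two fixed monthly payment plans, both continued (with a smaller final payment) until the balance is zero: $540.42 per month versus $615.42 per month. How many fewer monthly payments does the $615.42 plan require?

15 fewer payments

Monthly rate r = 20%/12 = 1.66667% = 0.0166667.
At $540.42/mo: n = ⌈−ln(1 − rB₀/P)/ln(1+r)⌉ = 74 payments (last $429.70); total interest = total paid − $22,850.00 = $17,030.36.
At $615.42/mo: 59 payments (last $216.37); total interest $13,060.73.
Payments saved = 74 − 59 = 15.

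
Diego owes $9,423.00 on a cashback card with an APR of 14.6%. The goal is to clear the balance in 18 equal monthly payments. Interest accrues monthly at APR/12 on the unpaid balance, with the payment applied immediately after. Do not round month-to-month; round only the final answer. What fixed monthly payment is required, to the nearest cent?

Monthly rate r = 14.6%/12 = 1.21667% = 0.0121667.
Level-payment amortization: P = B₀·r / (1 − (1+r)^(−n)) = 9423.00·0.0121667 / (1 − 1.01217^(−18)).
Denominator 1 − (1+r)^(−18) = 0.195615957.
P = 114.646 / 0.195615957 ≈ 586.08.

$586.08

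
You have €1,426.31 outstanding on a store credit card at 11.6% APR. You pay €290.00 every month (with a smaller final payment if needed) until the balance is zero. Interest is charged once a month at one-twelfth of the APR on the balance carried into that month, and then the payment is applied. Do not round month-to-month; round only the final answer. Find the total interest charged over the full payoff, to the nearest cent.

€42.16

Monthly rate r = 11.6%/12 = 0.966667% = 0.00966667.
Payoff takes n = ⌈−ln(1 − rB₀/P)/ln(1+r)⌉ = ⌈5.063⌉ = 6 payments; the last is €18.47.
Total paid = 5·€290.00 + €18.47 = €1,468.47.
Total interest = total paid − principal = €1,468.47 − €1,426.31 = €42.16.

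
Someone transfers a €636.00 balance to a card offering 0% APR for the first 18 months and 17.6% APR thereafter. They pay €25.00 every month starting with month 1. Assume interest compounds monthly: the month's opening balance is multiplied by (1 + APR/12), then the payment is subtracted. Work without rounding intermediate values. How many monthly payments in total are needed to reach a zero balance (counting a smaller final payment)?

Promo months 1–18 at r₀ = 0%/12 = 0; months 19+ at r₁ = 17.6%/12 = 0.0146667.
After month 18 (no interest yet): B = €636.00 − 18·€25.00 = €186.00.
Then at r₁ with €25.00/mo: n₂ = −ln(1 − r₁·B/P)/ln(1+r₁) ≈ 7.94 → 8 more payments.

26 months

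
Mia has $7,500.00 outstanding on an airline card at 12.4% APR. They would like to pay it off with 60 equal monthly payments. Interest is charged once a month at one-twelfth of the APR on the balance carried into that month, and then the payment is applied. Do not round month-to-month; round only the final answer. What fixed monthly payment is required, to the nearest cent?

$168.35

Monthly rate r = 12.4%/12 = 1.03333% = 0.0103333.
Level-payment amortization: P = B₀·r / (1 − (1+r)^(−n)) = 7500.00·0.0103333 / (1 − 1.01033^(−60)).
Denominator 1 − (1+r)^(−60) = 0.460341402.
P = 77.5 / 0.460341402 ≈ 168.35.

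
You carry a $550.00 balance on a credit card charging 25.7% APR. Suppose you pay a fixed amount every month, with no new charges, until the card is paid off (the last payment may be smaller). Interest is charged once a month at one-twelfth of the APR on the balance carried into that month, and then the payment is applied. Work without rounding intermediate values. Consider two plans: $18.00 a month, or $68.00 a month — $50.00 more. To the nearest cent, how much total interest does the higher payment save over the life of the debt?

$292.09

Monthly rate r = 25.7%/12 = 2.14167% = 0.0214167.
At $18.00/mo: n = ⌈−ln(1 − rB₀/P)/ln(1+r)⌉ = 51 payments (last $2.52); total interest = total paid − $550.00 = $352.52.
At $68.00/mo: 9 payments (last $66.43); total interest $60.43.
Interest saved = $352.52 − $60.43 = $292.09.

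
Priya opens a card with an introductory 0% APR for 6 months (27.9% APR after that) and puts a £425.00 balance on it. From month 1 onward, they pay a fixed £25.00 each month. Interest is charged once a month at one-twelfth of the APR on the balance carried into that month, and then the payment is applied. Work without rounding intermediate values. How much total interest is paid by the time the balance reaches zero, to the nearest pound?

Promo months 1–6 at r₀ = 0%/12 = 0; months 7+ at r₁ = 27.9%/12 = 0.02325.
After month 6 (no interest yet): B = £425.00 − 6·£25.00 = £275.00.
Then at r₁ with £25.00/mo: n₂ = −ln(1 − r₁·B/P)/ln(1+r₁) ≈ 12.85 → 13 more payments.
Total paid = 18·£25.00 + £21.33 = £471.33; interest = £471.33 − £425.00 = £46.33.

£46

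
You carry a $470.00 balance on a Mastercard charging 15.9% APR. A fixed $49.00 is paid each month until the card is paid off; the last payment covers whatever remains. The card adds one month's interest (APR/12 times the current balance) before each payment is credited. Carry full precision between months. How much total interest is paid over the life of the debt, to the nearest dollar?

Monthly rate r = 15.9%/12 = 1.325% = 0.01325.
Payoff takes n = ⌈−ln(1 − rB₀/P)/ln(1+r)⌉ = ⌈10.326⌉ = 11 payments; the last is $16.06.
Total paid = 10·$49.00 + $16.06 = $506.06.
Total interest = total paid − principal = $506.06 − $470.00 = $36.06.

$36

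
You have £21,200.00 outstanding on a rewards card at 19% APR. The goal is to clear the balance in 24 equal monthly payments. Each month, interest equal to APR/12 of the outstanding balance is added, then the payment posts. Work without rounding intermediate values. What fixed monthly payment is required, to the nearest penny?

£1,068.66

Monthly rate r = 19%/12 = 1.58333% = 0.0158333.
Level-payment amortization: P = B₀·r / (1 − (1+r)^(−n)) = 21200.00·0.0158333 / (1 − 1.01583^(−24)).
Denominator 1 − (1+r)^(−24) = 0.314099736.
P = 335.667 / 0.314099736 ≈ 1068.66.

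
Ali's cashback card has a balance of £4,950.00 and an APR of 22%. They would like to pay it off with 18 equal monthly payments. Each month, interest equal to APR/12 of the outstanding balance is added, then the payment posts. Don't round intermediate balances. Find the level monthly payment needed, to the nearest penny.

Monthly rate r = 22%/12 = 1.83333% = 0.0183333.
Level-payment amortization: P = B₀·r / (1 − (1+r)^(−n)) = 4950.00·0.0183333 / (1 − 1.01833^(−18)).
Denominator 1 − (1+r)^(−18) = 0.278924529.
P = 90.75 / 0.278924529 ≈ 325.36.

£325.36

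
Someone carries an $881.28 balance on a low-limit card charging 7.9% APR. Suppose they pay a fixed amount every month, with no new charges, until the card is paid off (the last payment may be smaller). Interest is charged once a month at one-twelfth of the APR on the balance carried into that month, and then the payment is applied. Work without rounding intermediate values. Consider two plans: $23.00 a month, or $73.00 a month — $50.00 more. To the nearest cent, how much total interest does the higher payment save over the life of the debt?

$97.57

Monthly rate r = 7.9%/12 = 0.658333% = 0.00658333.
At $23.00/mo: n = ⌈−ln(1 − rB₀/P)/ln(1+r)⌉ = 45 payments (last $6.92); total interest = total paid − $881.28 = $137.64.
At $73.00/mo: 13 payments (last $45.35); total interest $40.07.
Interest saved = $137.64 − $40.07 = $97.57.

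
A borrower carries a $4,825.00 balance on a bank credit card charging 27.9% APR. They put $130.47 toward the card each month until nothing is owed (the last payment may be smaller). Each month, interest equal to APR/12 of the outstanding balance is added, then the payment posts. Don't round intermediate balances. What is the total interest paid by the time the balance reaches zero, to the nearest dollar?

Monthly rate r = 27.9%/12 = 2.325% = 0.02325.
Payoff takes n = ⌈−ln(1 − rB₀/P)/ln(1+r)⌉ = ⌈85.489⌉ = 86 payments; the last is $64.13.
Total paid = 85·$130.47 + $64.13 = $11,154.08.
Total interest = total paid − principal = $11,154.08 − $4,825.00 = $6,329.08.

$6,329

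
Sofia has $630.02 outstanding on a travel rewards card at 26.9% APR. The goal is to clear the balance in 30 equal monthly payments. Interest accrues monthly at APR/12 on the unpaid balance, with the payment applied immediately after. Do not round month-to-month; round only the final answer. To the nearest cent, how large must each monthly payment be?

Monthly rate r = 26.9%/12 = 2.24167% = 0.0224167.
Level-payment amortization: P = B₀·r / (1 − (1+r)^(−n)) = 630.02·0.0224167 / (1 − 1.02242^(−30)).
Denominator 1 − (1+r)^(−30) = 0.485764106.
P = 14.1229 / 0.485764106 ≈ 29.07.

$29.07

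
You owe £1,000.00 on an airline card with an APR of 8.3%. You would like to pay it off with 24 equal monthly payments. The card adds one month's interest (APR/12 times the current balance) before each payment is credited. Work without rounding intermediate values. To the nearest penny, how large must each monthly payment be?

Monthly rate r = 8.3%/12 = 0.691667% = 0.00691667.
Level-payment amortization: P = B₀·r / (1 − (1+r)^(−n)) = 1000.00·0.00691667 / (1 − 1.00692^(−24)).
Denominator 1 − (1+r)^(−24) = 0.152469583.
P = 6.91667 / 0.152469583 ≈ 45.36.

£45.36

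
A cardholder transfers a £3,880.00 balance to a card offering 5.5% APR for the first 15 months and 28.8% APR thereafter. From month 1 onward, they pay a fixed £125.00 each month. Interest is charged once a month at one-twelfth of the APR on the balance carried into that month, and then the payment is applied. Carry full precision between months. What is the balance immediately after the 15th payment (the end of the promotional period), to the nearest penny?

Promo months 1–15 at r₀ = 5.5%/12 = 0.00458333; months 16+ at r₁ = 28.8%/12 = 0.024.
After month 15: iterate B ← B·(1+r₀) − £125.00 for 15 months → £2,219.11.

£2,219.11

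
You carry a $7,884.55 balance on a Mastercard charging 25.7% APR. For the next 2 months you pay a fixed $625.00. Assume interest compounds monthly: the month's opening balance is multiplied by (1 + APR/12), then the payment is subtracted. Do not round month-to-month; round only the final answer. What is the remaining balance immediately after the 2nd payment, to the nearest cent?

$6,962.50

Monthly rate r = 25.7%/12 = 2.14167% = 0.0214167.
Each month: B ← B·(1+r) − $625.00.
Month 1: interest $168.86; balance after payment $7,428.41.
Month 2: interest $159.09; balance after payment $6,962.50.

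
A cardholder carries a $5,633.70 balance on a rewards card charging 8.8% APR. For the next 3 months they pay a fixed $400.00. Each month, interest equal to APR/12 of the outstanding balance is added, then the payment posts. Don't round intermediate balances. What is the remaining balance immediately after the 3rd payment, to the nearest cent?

$4,549.73

Monthly rate r = 8.8%/12 = 0.733333% = 0.00733333.
Each month: B ← B·(1+r) − $400.00.
Month 1: interest $41.31; balance after payment $5,275.01.
Month 2: interest $38.68; balance after payment $4,913.70.
Month 3: interest $36.03; balance after payment $4,549.73.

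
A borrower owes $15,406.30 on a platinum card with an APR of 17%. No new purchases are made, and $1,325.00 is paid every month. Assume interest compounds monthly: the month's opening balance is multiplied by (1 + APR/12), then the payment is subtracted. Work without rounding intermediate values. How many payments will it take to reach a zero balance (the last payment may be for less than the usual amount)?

13 months

Monthly rate r = 17%/12 = 1.41667% = 0.0141667.
Recurrence: B ← B·(1+r) − $1,325.00.
Month 1: interest $218.26; balance after payment $14,299.56.
Month 2: interest $202.58; balance after payment $13,177.13.
Closed form: n = −ln(1 − rB₀/P)/ln(1+r) = −ln(0.83528)/ln(1.01417) ≈ 12.795, so the balance reaches zero during payment 13.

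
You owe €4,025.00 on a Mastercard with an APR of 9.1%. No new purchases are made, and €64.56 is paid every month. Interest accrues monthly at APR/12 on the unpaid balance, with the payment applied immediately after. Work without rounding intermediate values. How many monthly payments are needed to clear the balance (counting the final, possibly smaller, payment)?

Monthly rate r = 9.1%/12 = 0.758333% = 0.00758333.
Recurrence: B ← B·(1+r) − €64.56.
Month 1: interest €30.52; balance after payment €3,990.96.
Month 2: interest €30.26; balance after payment €3,956.67.
Closed form: n = −ln(1 − rB₀/P)/ln(1+r) = −ln(0.52722)/ln(1.00758) ≈ 84.734, so the balance reaches zero during payment 85.

85 payments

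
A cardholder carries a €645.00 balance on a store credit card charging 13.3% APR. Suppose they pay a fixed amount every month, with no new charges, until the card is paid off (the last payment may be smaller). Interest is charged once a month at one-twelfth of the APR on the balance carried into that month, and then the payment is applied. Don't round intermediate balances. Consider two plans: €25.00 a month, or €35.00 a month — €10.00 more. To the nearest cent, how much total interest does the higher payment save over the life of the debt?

Monthly rate r = 13.3%/12 = 1.10833% = 0.0110833.
At €25.00/mo: n = ⌈−ln(1 − rB₀/P)/ln(1+r)⌉ = 31 payments (last €13.94); total interest = total paid − €645.00 = €118.94.
At €35.00/mo: 21 payments (last €25.51); total interest €80.51.
Interest saved = €118.94 − €80.51 = €38.43.

€38.43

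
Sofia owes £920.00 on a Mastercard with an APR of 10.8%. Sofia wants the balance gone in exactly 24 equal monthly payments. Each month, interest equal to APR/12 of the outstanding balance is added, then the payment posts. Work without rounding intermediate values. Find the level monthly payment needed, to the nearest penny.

£42.79

Monthly rate r = 10.8%/12 = 0.9% = 0.009.
Level-payment amortization: P = B₀·r / (1 − (1+r)^(−n)) = 920.00·0.009 / (1 − 1.009^(−24)).
Denominator 1 − (1+r)^(−24) = 0.193485815.
P = 8.28 / 0.193485815 ≈ 42.79.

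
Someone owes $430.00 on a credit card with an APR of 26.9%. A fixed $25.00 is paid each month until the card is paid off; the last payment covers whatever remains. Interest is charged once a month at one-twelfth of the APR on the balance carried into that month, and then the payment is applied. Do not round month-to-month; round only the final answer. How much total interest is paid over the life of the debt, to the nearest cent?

$119.26

Monthly rate r = 26.9%/12 = 2.24167% = 0.0224167.
Payoff takes n = ⌈−ln(1 − rB₀/P)/ln(1+r)⌉ = ⌈21.970⌉ = 22 payments; the last is $24.26.
Total paid = 21·$25.00 + $24.26 = $549.26.
Total interest = total paid − principal = $549.26 − $430.00 = $119.26.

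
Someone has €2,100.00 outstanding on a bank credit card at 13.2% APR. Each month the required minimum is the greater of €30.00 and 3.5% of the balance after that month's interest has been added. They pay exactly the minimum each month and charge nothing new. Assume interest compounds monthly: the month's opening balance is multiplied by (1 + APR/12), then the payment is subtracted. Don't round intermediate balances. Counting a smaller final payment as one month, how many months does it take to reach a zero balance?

71 months

Monthly rate r = 13.2%/12 = 1.1% = 0.011.
While 3.5% of the post-interest balance exceeds €30.00, each month B ← (B·(1+r))·(1 − 0.035), i.e. B shrinks by the factor (1+r)·0.965 = 0.97561.
This holds for months 1–37. Entering month 38 the balance is €842.41; 3.5% of the post-interest balance is now below €30.00, so the flat €30.00 minimum applies from here.
From month 38 a fixed €30.00 at rate r clears €842.41 in 34 more payments. Total: 37 + 34 = 71 months.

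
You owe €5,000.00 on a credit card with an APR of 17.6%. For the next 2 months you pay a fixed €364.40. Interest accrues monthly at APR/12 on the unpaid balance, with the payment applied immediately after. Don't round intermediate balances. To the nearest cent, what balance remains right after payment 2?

Monthly rate r = 17.6%/12 = 1.46667% = 0.0146667.
Each month: B ← B·(1+r) − €364.40.
Month 1: interest €73.33; balance after payment €4,708.93.
Month 2: interest €69.06; balance after payment €4,413.60.

€4,413.60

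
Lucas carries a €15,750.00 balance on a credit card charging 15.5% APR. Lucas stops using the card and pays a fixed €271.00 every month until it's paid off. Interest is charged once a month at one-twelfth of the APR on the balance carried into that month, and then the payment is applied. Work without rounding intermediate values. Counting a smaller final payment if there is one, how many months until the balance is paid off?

109 payments

Monthly rate r = 15.5%/12 = 1.29167% = 0.0129167.
Recurrence: B ← B·(1+r) − €271.00.
Month 1: interest €203.44; balance after payment €15,682.44.
Month 2: interest €202.56; balance after payment €15,614.00.
Closed form: n = −ln(1 − rB₀/P)/ln(1+r) = −ln(0.24931)/ln(1.01292) ≈ 108.234, so the balance reaches zero during payment 109.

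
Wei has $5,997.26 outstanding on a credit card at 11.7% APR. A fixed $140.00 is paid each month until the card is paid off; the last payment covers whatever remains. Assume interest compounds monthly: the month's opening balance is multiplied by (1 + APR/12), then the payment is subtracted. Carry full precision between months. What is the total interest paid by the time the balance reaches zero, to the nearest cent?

Monthly rate r = 11.7%/12 = 0.975% = 0.00975.
Payoff takes n = ⌈−ln(1 − rB₀/P)/ln(1+r)⌉ = ⌈55.728⌉ = 56 payments; the last is $101.99.
Total paid = 55·$140.00 + $101.99 = $7,801.99.
Total interest = total paid − principal = $7,801.99 − $5,997.26 = $1,804.73.

$1,804.73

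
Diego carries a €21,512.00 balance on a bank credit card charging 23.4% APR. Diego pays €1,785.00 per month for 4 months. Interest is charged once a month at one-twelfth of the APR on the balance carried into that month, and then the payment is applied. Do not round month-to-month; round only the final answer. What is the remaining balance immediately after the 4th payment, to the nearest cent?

Monthly rate r = 23.4%/12 = 1.95% = 0.0195.
Each month: B ← B·(1+r) − €1,785.00.
Month 1: interest €419.48; balance after payment €20,146.48.
Month 2: interest €392.86; balance after payment €18,754.34.
Month 3: interest €365.71; balance after payment €17,335.05.
Month 4: interest €338.03; balance after payment €15,888.08.

€15,888.08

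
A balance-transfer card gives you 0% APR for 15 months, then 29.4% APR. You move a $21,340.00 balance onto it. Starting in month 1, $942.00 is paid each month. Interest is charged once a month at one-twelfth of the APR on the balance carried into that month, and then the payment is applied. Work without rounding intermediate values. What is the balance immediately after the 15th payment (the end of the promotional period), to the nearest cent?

$7,210.00

Promo months 1–15 at r₀ = 0%/12 = 0; months 16+ at r₁ = 29.4%/12 = 0.0245.
After month 15 (no interest yet): B = $21,340.00 − 15·$942.00 = $7,210.00.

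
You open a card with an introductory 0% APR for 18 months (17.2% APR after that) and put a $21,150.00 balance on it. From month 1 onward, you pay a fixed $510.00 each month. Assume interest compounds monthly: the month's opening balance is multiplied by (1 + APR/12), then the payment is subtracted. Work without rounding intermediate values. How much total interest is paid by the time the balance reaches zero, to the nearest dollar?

$2,727

Promo months 1–18 at r₀ = 0%/12 = 0; months 19+ at r₁ = 17.2%/12 = 0.0143333.
After month 18 (no interest yet): B = $21,150.00 − 18·$510.00 = $11,970.00.
Then at r₁ with $510.00/mo: n₂ = −ln(1 − r₁·B/P)/ln(1+r₁) ≈ 28.82 → 29 more payments.
Total paid = 46·$510.00 + $416.57 = $23,876.57; interest = $23,876.57 − $21,150.00 = $2,726.57.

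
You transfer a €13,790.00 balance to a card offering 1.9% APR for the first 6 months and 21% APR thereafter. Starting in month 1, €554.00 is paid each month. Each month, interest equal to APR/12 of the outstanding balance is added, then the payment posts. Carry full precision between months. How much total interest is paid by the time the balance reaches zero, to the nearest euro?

Promo months 1–6 at r₀ = 1.9%/12 = 0.00158333; months 7+ at r₁ = 21%/12 = 0.0175.
After month 6: iterate B ← B·(1+r₀) − €554.00 for 6 months → €10,584.34.
Then at r₁ with €554.00/mo: n₂ = −ln(1 − r₁·B/P)/ln(1+r₁) ≈ 23.46 → 24 more payments.
Total paid = 29·€554.00 + €255.44 = €16,321.44; interest = €16,321.44 − €13,790.00 = €2,531.44.

€2,531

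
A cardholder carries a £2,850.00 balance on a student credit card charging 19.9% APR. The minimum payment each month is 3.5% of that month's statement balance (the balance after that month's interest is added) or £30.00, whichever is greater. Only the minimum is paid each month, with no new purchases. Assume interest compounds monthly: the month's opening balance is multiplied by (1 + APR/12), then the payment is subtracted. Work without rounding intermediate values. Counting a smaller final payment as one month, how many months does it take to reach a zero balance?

Monthly rate r = 19.9%/12 = 1.65833% = 0.0165833.
While 3.5% of the post-interest balance exceeds £30.00, each month B ← (B·(1+r))·(1 − 0.035), i.e. B shrinks by the factor (1+r)·0.965 = 0.981.
This holds for months 1–64. Entering month 65 the balance is £835.11; 3.5% of the post-interest balance is now below £30.00, so the flat £30.00 minimum applies from here.
From month 65 a fixed £30.00 at rate r clears £835.11 in 38 more payments. Total: 64 + 38 = 102 months.

102 months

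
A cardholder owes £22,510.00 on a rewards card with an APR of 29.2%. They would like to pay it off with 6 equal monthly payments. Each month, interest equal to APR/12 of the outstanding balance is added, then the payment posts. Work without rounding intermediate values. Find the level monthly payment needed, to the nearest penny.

£4,077.58

Monthly rate r = 29.2%/12 = 2.43333% = 0.0243333.
Level-payment amortization: P = B₀·r / (1 − (1+r)^(−n)) = 22510.00·0.0243333 / (1 − 1.02433^(−6)).
Denominator 1 − (1+r)^(−6) = 0.134330399.
P = 547.743 / 0.134330399 ≈ 4077.58.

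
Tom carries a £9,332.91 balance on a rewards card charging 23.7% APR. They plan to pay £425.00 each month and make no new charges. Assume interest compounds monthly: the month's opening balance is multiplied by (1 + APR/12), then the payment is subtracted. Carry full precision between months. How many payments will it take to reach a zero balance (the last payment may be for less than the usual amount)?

30 payments

Monthly rate r = 23.7%/12 = 1.975% = 0.01975.
Recurrence: B ← B·(1+r) − £425.00.
Month 1: interest £184.32; balance after payment £9,092.23.
Month 2: interest £179.57; balance after payment £8,846.81.
Closed form: n = −ln(1 − rB₀/P)/ln(1+r) = −ln(0.56629)/ln(1.01975) ≈ 29.075, so the balance reaches zero during payment 30.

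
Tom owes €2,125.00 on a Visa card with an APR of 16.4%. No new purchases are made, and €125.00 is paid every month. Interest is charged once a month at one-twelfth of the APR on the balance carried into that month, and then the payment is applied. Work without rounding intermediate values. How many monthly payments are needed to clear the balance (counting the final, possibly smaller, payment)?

20 months

Monthly rate r = 16.4%/12 = 1.36667% = 0.0136667.
Recurrence: B ← B·(1+r) − €125.00.
Month 1: interest €29.04; balance after payment €2,029.04.
Month 2: interest €27.73; balance after payment €1,931.77.
Closed form: n = −ln(1 − rB₀/P)/ln(1+r) = −ln(0.76767)/ln(1.01367) ≈ 19.478, so the balance reaches zero during payment 20.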